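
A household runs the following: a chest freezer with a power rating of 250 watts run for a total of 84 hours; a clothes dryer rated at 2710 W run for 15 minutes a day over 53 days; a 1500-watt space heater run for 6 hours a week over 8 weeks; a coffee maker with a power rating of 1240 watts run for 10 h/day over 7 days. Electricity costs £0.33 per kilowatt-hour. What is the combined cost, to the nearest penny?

£71.18

chest freezer: 0.25 kW × 84 h = 21 kWh
clothes dryer: Runtime = 15 min × 53 = 795 min = 13.25 h
clothes dryer: 2.71 kW × 13.25 h = 35.9075 kWh
space heater: Runtime = 6 h/week × 8 weeks = 48 h
space heater: 1.5 kW × 48 h = 72 kWh
coffee maker: Runtime = 10 h/day × 7 days = 70 h
coffee maker: 1.24 kW × 70 h = 86.8 kWh
Total energy = 215.7075 kWh
Cost = 215.7075 × £0.33 = £71.18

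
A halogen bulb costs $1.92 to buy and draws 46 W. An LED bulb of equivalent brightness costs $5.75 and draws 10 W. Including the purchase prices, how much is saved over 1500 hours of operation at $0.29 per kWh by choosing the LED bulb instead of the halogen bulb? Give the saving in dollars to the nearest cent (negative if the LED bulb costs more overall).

$11.83

halogen bulb: $1.92 + (46/1000) kW × 1500 h × $0.29 = $1.92 + $20.01 = $21.93
LED bulb: $5.75 + (10/1000) kW × 1500 h × $0.29 = $5.75 + $4.35 = $10.1
Saving = $21.93 − $10.1 = $11.83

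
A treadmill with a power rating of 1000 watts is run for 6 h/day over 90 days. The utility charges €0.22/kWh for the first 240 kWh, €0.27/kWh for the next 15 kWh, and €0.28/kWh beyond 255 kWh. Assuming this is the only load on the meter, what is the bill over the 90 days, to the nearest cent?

Runtime = 6 h/day × 90 days = 540 h
Energy = 1 kW × 540 h = 540 kWh
Tier 1 (0–240 kWh): 240 × €0.22 = €52.8
Tier 2 (240–255 kWh): 15 × €0.27 = €4.05
Above 255 kWh: 285 × €0.28 = €79.8
Bill = €136.65

€136.65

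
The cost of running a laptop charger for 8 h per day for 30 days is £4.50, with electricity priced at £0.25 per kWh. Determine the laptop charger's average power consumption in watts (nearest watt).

Energy = £4.50 ÷ £0.25/kWh = 18 kWh
Runtime = 8 h/day × 30 days = 240 h
Power = 18 kWh ÷ 240 h = 0.075 kW = 75 W

75 W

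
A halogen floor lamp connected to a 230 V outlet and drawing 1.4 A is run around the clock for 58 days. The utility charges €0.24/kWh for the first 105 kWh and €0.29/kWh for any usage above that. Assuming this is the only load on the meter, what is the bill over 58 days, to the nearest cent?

€124.73

Power = 1.4 A × 230 V = 322 W = 0.322 kW
Runtime = 24 h × 58 = 1392 h
Energy = 0.322 kW × 1392 h = 448.224 kWh
Tier 1 (0–105 kWh): 105 × €0.24 = €25.2
Above 105 kWh: 343.224 × €0.29 = €99.53496
Bill = €124.73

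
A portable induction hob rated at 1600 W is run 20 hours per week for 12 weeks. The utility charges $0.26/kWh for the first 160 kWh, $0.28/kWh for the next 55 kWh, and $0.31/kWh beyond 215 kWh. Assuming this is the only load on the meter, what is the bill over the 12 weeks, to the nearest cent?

Runtime = 20 h/week × 12 weeks = 240 h
Energy = 1.6 kW × 240 h = 384 kWh
Tier 1 (0–160 kWh): 160 × $0.26 = $41.6
Tier 2 (160–215 kWh): 55 × $0.28 = $15.4
Above 215 kWh: 169 × $0.31 = $52.39
Bill = $109.39

$109.39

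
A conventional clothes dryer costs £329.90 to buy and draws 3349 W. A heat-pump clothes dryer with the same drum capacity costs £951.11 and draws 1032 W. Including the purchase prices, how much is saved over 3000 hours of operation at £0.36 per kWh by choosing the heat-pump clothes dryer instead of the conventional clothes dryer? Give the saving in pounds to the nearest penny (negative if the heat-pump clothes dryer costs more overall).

£1881.15

conventional clothes dryer: £329.90 + (3349/1000) kW × 3000 h × £0.36 = £329.90 + £3616.92 = £3946.82
heat-pump clothes dryer: £951.11 + (1032/1000) kW × 3000 h × £0.36 = £951.11 + £1114.56 = £2065.67
Saving = £3946.82 − £2065.67 = £1881.15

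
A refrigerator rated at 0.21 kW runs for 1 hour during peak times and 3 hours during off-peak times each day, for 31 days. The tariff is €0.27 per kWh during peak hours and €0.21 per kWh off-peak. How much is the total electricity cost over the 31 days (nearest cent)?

Peak energy = 0.21 kW × 1 h × 31 = 6.51 kWh
Off-peak energy = 0.21 kW × 3 h × 31 = 19.53 kWh
Cost = 6.51 × €0.27 + 19.53 × €0.21 = €1.7577 + €4.1013 = €5.86

€5.86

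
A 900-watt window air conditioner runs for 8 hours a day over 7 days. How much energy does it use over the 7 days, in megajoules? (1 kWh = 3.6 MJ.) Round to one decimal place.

Runtime = 8 h/day × 7 days = 56 h
Energy = 0.9 kW × 56 h = 50.4 kWh
= 50.4 × 3.6 MJ = 181.4 MJ

181.4 MJ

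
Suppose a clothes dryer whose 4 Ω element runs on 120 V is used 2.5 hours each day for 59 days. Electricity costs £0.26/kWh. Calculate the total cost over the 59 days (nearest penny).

Power = V²/R = 120²/4 = 3600 W = 3.6 kW
Runtime = 2.5 h/day × 59 days = 147.5 h
Energy = 3.6 kW × 147.5 h = 531 kWh
Cost = 531 kWh × £0.26/kWh = £138.06

£138.06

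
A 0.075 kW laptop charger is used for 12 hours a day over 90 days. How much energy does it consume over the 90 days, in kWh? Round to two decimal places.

81.00 kWh

Runtime = 12 h/day × 90 days = 1080 h
Energy = 0.075 kW × 1080 h = 81 kWh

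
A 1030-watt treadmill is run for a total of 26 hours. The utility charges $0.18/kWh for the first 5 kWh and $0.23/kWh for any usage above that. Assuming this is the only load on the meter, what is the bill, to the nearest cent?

Energy = 1.03 kW × 26 h = 26.78 kWh
Tier 1 (0–5 kWh): 5 × $0.18 = $0.9
Above 5 kWh: 21.78 × $0.23 = $5.0094
Bill = $5.91

$5.91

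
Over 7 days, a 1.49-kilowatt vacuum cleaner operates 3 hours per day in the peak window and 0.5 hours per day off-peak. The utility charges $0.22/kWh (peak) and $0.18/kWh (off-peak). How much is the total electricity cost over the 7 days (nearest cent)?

Peak energy = 1.49 kW × 3 h × 7 = 31.29 kWh
Off-peak energy = 1.49 kW × 0.5 h × 7 = 5.215 kWh
Cost = 31.29 × $0.22 + 5.215 × $0.18 = $6.8838 + $0.9387 = $7.82

$7.82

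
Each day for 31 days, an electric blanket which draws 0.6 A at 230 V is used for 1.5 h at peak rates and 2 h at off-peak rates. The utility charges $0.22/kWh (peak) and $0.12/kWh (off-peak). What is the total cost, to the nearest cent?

$2.44

Power = 0.6 A × 230 V = 138 W = 0.138 kW
Peak energy = 0.138 kW × 1.5 h × 31 = 6.417 kWh
Off-peak energy = 0.138 kW × 2 h × 31 = 8.556 kWh
Cost = 6.417 × $0.22 + 8.556 × $0.12 = $1.41174 + $1.02672 = $2.44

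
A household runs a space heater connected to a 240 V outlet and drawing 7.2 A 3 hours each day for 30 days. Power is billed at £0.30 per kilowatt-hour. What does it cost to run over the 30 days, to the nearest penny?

Power = 7.2 A × 240 V = 1728 W = 1.728 kW
Runtime = 3 h/day × 30 days = 90 h
Energy = 1.728 kW × 90 h = 155.52 kWh
Cost = 155.52 kWh × £0.30/kWh = £46.66

£46.66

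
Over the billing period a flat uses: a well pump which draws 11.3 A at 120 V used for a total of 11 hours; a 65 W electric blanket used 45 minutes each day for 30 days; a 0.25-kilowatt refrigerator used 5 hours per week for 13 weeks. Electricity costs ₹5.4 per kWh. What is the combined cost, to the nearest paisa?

well pump: Power = 11.3 A × 120 V = 1356 W = 1.356 kW
well pump: 1.356 kW × 11 h = 14.916 kWh
electric blanket: Runtime = 45 min × 30 = 1350 min = 22.5 h
electric blanket: 0.065 kW × 22.5 h = 1.4625 kWh
refrigerator: Runtime = 5 h/week × 13 weeks = 65 h
refrigerator: 0.25 kW × 65 h = 16.25 kWh
Total energy = 32.6285 kWh
Cost = 32.6285 × ₹5.4 = ₹176.19

₹176.19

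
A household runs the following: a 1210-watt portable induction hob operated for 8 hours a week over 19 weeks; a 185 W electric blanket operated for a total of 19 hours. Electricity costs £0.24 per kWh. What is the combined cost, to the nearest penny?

£44.98

portable induction hob: Runtime = 8 h/week × 19 weeks = 152 h
portable induction hob: 1.21 kW × 152 h = 183.92 kWh
electric blanket: 0.185 kW × 19 h = 3.515 kWh
Total energy = 187.435 kWh
Cost = 187.435 × £0.24 = £44.98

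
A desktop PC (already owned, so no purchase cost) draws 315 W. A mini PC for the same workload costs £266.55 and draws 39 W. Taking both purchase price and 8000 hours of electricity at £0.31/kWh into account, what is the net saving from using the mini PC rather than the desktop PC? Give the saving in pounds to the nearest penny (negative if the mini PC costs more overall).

desktop PC: £0.00 + (315/1000) kW × 8000 h × £0.31 = £0.00 + £781.2 = £781.2
mini PC: £266.55 + (39/1000) kW × 8000 h × £0.31 = £266.55 + £96.72 = £363.27
Saving = £781.2 − £363.27 = £417.93

£417.93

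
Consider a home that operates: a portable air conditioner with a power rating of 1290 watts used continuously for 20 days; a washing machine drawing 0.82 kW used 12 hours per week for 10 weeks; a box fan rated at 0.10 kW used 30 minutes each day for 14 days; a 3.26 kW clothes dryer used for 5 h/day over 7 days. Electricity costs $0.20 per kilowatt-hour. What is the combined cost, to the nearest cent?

portable air conditioner: Runtime = 24 h × 20 = 480 h
portable air conditioner: 1.29 kW × 480 h = 619.2 kWh
washing machine: Runtime = 12 h/week × 10 weeks = 120 h
washing machine: 0.82 kW × 120 h = 98.4 kWh
box fan: Runtime = 30 min × 14 = 420 min = 7 h
box fan: 0.1 kW × 7 h = 0.7 kWh
clothes dryer: Runtime = 5 h/day × 7 days = 35 h
clothes dryer: 3.26 kW × 35 h = 114.1 kWh
Total energy = 832.4 kWh
Cost = 832.4 × $0.20 = $166.48

$166.48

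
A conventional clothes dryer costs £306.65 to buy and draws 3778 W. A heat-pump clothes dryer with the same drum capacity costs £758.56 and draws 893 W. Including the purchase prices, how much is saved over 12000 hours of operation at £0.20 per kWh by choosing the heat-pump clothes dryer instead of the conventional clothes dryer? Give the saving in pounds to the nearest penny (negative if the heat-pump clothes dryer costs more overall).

conventional clothes dryer: £306.65 + (3778/1000) kW × 12000 h × £0.20 = £306.65 + £9067.2 = £9373.85
heat-pump clothes dryer: £758.56 + (893/1000) kW × 12000 h × £0.20 = £758.56 + £2143.2 = £2901.76
Saving = £9373.85 − £2901.76 = £6472.09

£6472.09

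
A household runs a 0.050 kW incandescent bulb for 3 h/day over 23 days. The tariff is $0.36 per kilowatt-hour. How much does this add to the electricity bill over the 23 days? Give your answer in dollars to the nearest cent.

$1.24

Runtime = 3 h/day × 23 days = 69 h
Energy = 0.05 kW × 69 h = 3.45 kWh
Cost = 3.45 kWh × $0.36/kWh = $1.24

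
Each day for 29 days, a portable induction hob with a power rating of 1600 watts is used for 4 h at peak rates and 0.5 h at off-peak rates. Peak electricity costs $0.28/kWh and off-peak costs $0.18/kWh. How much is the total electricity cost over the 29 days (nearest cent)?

$56.14

Peak energy = 1.6 kW × 4 h × 29 = 185.6 kWh
Off-peak energy = 1.6 kW × 0.5 h × 29 = 23.2 kWh
Cost = 185.6 × $0.28 + 23.2 × $0.18 = $51.968 + $4.176 = $56.14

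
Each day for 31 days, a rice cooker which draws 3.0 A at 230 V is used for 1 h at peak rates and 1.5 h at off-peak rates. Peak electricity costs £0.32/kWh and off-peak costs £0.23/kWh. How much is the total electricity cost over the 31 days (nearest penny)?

£14.22

Power = 3.0 A × 230 V = 690 W = 0.69 kW
Peak energy = 0.69 kW × 1 h × 31 = 21.39 kWh
Off-peak energy = 0.69 kW × 1.5 h × 31 = 32.085 kWh
Cost = 21.39 × £0.32 + 32.085 × £0.23 = £6.8448 + £7.37955 = £14.22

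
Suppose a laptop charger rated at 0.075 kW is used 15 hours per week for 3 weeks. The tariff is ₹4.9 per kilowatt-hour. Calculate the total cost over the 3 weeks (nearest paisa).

Runtime = 15 h/week × 3 weeks = 45 h
Energy = 0.075 kW × 45 h = 3.375 kWh
Cost = 3.375 kWh × ₹4.9/kWh = ₹16.54

₹16.54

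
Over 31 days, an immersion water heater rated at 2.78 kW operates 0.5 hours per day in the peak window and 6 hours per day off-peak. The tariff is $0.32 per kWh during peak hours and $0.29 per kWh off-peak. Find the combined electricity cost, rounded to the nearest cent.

$163.74

Peak energy = 2.78 kW × 0.5 h × 31 = 43.09 kWh
Off-peak energy = 2.78 kW × 6 h × 31 = 517.08 kWh
Cost = 43.09 × $0.32 + 517.08 × $0.29 = $13.7888 + $149.9532 = $163.74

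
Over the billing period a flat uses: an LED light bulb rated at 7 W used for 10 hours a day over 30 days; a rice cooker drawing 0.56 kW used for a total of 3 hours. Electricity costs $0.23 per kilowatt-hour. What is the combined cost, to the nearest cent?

LED light bulb: Runtime = 10 h/day × 30 days = 300 h
LED light bulb: 0.007 kW × 300 h = 2.1 kWh
rice cooker: 0.56 kW × 3 h = 1.68 kWh
Total energy = 3.78 kWh
Cost = 3.78 × $0.23 = $0.87

$0.87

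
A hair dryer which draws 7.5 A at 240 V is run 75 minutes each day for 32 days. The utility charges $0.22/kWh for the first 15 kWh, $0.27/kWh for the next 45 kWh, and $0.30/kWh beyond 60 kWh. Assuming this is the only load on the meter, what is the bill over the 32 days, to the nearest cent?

$19.05

Power = 7.5 A × 240 V = 1800 W = 1.8 kW
Runtime = 75 min × 32 = 2400 min = 40 h
Energy = 1.8 kW × 40 h = 72 kWh
Tier 1 (0–15 kWh): 15 × $0.22 = $3.3
Tier 2 (15–60 kWh): 45 × $0.27 = $12.15
Above 60 kWh: 12 × $0.30 = $3.6
Bill = $19.05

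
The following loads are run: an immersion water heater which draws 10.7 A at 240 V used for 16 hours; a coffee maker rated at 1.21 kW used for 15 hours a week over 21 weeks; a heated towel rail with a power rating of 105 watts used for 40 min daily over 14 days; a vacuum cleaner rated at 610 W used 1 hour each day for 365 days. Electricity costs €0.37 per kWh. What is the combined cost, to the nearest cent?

€238.97

immersion water heater: Power = 10.7 A × 240 V = 2568 W = 2.568 kW
immersion water heater: 2.568 kW × 16 h = 41.088 kWh
coffee maker: Runtime = 15 h/week × 21 weeks = 315 h
coffee maker: 1.21 kW × 315 h = 381.15 kWh
heated towel rail: Runtime = 40 min × 14 = 560 min = 9.333333… h
heated towel rail: 0.105 kW × 9.333333… h = 0.98 kWh
vacuum cleaner: Runtime = 1 h/day × 365 days = 365 h
vacuum cleaner: 0.61 kW × 365 h = 222.65 kWh
Total energy = 645.868 kWh
Cost = 645.868 × €0.37 = €238.97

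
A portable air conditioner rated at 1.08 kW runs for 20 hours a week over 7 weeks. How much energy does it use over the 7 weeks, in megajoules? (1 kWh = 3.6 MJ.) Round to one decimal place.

Runtime = 20 h/week × 7 weeks = 140 h
Energy = 1.08 kW × 140 h = 151.2 kWh
= 151.2 × 3.6 MJ = 544.3 MJ

544.3 MJ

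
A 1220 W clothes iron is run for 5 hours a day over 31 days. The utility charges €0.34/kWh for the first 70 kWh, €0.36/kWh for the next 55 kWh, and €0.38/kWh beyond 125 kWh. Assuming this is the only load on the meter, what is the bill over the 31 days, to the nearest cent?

Runtime = 5 h/day × 31 days = 155 h
Energy = 1.22 kW × 155 h = 189.1 kWh
Tier 1 (0–70 kWh): 70 × €0.34 = €23.8
Tier 2 (70–125 kWh): 55 × €0.36 = €19.8
Above 125 kWh: 64.1 × €0.38 = €24.358
Bill = €67.96

€67.96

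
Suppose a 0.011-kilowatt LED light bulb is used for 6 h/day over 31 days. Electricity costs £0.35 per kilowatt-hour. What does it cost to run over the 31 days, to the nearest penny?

Runtime = 6 h/day × 31 days = 186 h
Energy = 0.011 kW × 186 h = 2.046 kWh
Cost = 2.046 kWh × £0.35/kWh = £0.72

£0.72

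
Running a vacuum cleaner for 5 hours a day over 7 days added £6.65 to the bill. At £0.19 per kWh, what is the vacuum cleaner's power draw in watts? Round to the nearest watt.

1000 W

Energy = £6.65 ÷ £0.19/kWh = 35 kWh
Runtime = 5 h/day × 7 days = 35 h
Power = 35 kWh ÷ 35 h = 1 kW = 1000 W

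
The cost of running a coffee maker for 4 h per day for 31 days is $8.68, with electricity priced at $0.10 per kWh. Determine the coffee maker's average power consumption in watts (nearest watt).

Energy = $8.68 ÷ $0.10/kWh = 86.8 kWh
Runtime = 4 h/day × 31 days = 124 h
Power = 86.8 kWh ÷ 124 h = 0.7 kW = 700 W

700 W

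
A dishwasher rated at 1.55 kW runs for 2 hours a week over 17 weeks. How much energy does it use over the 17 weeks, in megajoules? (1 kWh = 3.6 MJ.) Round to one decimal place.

Runtime = 2 h/week × 17 weeks = 34 h
Energy = 1.55 kW × 34 h = 52.7 kWh
= 52.7 × 3.6 MJ = 189.7 MJ

189.7 MJ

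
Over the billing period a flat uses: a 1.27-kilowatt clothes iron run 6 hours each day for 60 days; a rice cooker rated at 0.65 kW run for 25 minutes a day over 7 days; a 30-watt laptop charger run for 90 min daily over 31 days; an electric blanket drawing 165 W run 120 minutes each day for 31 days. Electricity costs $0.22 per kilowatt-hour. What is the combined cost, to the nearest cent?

$103.56

clothes iron: Runtime = 6 h/day × 60 days = 360 h
clothes iron: 1.27 kW × 360 h = 457.2 kWh
rice cooker: Runtime = 25 min × 7 = 175 min = 2.916666… h
rice cooker: 0.65 kW × 2.916666… h = 1.895833… kWh
laptop charger: Runtime = 90 min × 31 = 2790 min = 46.5 h
laptop charger: 0.03 kW × 46.5 h = 1.395 kWh
electric blanket: Runtime = 120 min × 31 = 3720 min = 62 h
electric blanket: 0.165 kW × 62 h = 10.23 kWh
Total energy = 470.720833… kWh
Cost = 470.720833… × $0.22 = $103.56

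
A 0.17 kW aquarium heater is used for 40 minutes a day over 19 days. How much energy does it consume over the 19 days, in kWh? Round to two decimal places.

2.15 kWh

Runtime = 40 min × 19 = 760 min = 12.666666… h
Energy = 0.17 kW × 12.666666… h = 2.153333… kWh ≈ 2.15 kWh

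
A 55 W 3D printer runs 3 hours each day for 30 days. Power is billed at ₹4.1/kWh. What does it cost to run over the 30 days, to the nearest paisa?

Runtime = 3 h/day × 30 days = 90 h
Energy = 0.055 kW × 90 h = 4.95 kWh
Cost = 4.95 kWh × ₹4.1/kWh = ₹20.30

₹20.30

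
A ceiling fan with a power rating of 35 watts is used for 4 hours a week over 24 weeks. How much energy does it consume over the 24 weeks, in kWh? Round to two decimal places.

3.36 kWh

Runtime = 4 h/week × 24 weeks = 96 h
Energy = 0.035 kW × 96 h = 3.36 kWh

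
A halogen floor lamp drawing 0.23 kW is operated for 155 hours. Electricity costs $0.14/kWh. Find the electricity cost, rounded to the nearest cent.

$4.99

Energy = 0.23 kW × 155 h = 35.65 kWh
Cost = 35.65 kWh × $0.14/kWh = $4.99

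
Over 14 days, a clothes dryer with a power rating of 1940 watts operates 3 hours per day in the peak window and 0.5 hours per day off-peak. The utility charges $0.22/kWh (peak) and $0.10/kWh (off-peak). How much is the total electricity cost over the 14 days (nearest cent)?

$19.28

Peak energy = 1.94 kW × 3 h × 14 = 81.48 kWh
Off-peak energy = 1.94 kW × 0.5 h × 14 = 13.58 kWh
Cost = 81.48 × $0.22 + 13.58 × $0.10 = $17.9256 + $1.358 = $19.28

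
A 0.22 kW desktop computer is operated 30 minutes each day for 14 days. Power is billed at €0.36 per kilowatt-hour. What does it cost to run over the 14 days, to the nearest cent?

Runtime = 30 min × 14 = 420 min = 7 h
Energy = 0.22 kW × 7 h = 1.54 kWh
Cost = 1.54 kWh × €0.36/kWh = €0.55

€0.55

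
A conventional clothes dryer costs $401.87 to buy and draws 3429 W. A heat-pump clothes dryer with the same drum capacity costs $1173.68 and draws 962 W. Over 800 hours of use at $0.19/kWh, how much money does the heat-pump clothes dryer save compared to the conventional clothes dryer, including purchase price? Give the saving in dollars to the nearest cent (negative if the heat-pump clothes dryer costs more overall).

-$396.83

conventional clothes dryer: $401.87 + (3429/1000) kW × 800 h × $0.19 = $401.87 + $521.208 = $923.078
heat-pump clothes dryer: $1173.68 + (962/1000) kW × 800 h × $0.19 = $1173.68 + $146.224 = $1319.904
Saving = $923.078 − $1319.904 = −$396.826 → -$396.83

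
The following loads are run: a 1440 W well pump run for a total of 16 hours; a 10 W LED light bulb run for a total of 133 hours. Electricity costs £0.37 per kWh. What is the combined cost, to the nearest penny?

£9.02

well pump: 1.44 kW × 16 h = 23.04 kWh
LED light bulb: 0.01 kW × 133 h = 1.33 kWh
Total energy = 24.37 kWh
Cost = 24.37 × £0.37 = £9.02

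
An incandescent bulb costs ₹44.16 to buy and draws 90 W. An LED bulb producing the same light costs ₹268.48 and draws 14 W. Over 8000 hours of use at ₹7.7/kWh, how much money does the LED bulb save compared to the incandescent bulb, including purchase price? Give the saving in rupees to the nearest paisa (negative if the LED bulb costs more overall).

incandescent bulb: ₹44.16 + (90/1000) kW × 8000 h × ₹7.7 = ₹44.16 + ₹5544 = ₹5588.16
LED bulb: ₹268.48 + (14/1000) kW × 8000 h × ₹7.7 = ₹268.48 + ₹862.4 = ₹1130.88
Saving = ₹5588.16 − ₹1130.88 = ₹4457.28

₹4457.28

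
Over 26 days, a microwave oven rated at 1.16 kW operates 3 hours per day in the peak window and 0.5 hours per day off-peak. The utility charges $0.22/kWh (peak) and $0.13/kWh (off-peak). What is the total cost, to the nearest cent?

Peak energy = 1.16 kW × 3 h × 26 = 90.48 kWh
Off-peak energy = 1.16 kW × 0.5 h × 26 = 15.08 kWh
Cost = 90.48 × $0.22 + 15.08 × $0.13 = $19.9056 + $1.9604 = $21.87

$21.87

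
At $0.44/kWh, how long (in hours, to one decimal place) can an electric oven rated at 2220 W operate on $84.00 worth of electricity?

86.0 h

Energy available = $84.00 ÷ $0.44/kWh = 190.9091 kWh
Hours = 190.9091 kWh ÷ 2.22 kW = 86.0 h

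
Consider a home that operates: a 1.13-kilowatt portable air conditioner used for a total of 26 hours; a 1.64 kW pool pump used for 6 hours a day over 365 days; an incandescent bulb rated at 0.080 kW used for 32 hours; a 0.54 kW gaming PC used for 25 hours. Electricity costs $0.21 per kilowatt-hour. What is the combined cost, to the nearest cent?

portable air conditioner: 1.13 kW × 26 h = 29.38 kWh
pool pump: Runtime = 6 h/day × 365 days = 2190 h
pool pump: 1.64 kW × 2190 h = 3591.6 kWh
incandescent bulb: 0.08 kW × 32 h = 2.56 kWh
gaming PC: 0.54 kW × 25 h = 13.5 kWh
Total energy = 3637.04 kWh
Cost = 3637.04 × $0.21 = $763.78

$763.78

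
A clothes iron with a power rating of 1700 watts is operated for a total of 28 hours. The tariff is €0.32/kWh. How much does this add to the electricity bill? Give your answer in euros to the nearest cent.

€15.23

Energy = 1.7 kW × 28 h = 47.6 kWh
Cost = 47.6 kWh × €0.32/kWh = €15.23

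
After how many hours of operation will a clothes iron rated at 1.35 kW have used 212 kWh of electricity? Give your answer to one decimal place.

157.0 h

Hours = 212 kWh ÷ 1.35 kW = 157.0 h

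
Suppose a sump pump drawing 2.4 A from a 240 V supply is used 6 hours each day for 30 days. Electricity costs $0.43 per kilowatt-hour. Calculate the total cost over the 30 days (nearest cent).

Power = 2.4 A × 240 V = 576 W = 0.576 kW
Runtime = 6 h/day × 30 days = 180 h
Energy = 0.576 kW × 180 h = 103.68 kWh
Cost = 103.68 kWh × $0.43/kWh = $44.58

$44.58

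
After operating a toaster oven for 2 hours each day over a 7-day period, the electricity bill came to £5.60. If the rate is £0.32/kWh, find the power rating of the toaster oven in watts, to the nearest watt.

Energy = £5.60 ÷ £0.32/kWh = 17.5 kWh
Runtime = 2 h/day × 7 days = 14 h
Power = 17.5 kWh ÷ 14 h = 1.25 kW = 1250 W

1250 W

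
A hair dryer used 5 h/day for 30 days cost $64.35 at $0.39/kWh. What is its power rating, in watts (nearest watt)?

1100 W

Energy = $64.35 ÷ $0.39/kWh = 165 kWh
Runtime = 5 h/day × 30 days = 150 h
Power = 165 kWh ÷ 150 h = 1.1 kW = 1100 W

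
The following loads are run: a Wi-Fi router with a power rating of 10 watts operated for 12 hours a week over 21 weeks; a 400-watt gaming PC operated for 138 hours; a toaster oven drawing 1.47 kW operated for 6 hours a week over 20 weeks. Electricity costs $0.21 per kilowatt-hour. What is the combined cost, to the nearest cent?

$49.17

Wi-Fi router: Runtime = 12 h/week × 21 weeks = 252 h
Wi-Fi router: 0.01 kW × 252 h = 2.52 kWh
gaming PC: 0.4 kW × 138 h = 55.2 kWh
toaster oven: Runtime = 6 h/week × 20 weeks = 120 h
toaster oven: 1.47 kW × 120 h = 176.4 kWh
Total energy = 234.12 kWh
Cost = 234.12 × $0.21 = $49.17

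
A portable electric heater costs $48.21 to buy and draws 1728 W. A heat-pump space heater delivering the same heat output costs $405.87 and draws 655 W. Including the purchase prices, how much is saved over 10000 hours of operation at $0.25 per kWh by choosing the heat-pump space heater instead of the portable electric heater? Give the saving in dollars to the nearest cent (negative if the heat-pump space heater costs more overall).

$2324.84

portable electric heater: $48.21 + (1728/1000) kW × 10000 h × $0.25 = $48.21 + $4320 = $4368.21
heat-pump space heater: $405.87 + (655/1000) kW × 10000 h × $0.25 = $405.87 + $1637.5 = $2043.37
Saving = $4368.21 − $2043.37 = $2324.84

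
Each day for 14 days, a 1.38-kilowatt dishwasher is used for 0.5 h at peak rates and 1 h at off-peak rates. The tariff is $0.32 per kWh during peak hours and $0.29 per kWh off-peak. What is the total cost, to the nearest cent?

$8.69

Peak energy = 1.38 kW × 0.5 h × 14 = 9.66 kWh
Off-peak energy = 1.38 kW × 1 h × 14 = 19.32 kWh
Cost = 9.66 × $0.32 + 19.32 × $0.29 = $3.0912 + $5.6028 = $8.69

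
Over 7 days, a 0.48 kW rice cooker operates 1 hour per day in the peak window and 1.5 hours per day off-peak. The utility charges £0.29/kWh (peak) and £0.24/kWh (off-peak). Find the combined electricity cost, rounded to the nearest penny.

£2.18

Peak energy = 0.48 kW × 1 h × 7 = 3.36 kWh
Off-peak energy = 0.48 kW × 1.5 h × 7 = 5.04 kWh
Cost = 3.36 × £0.29 + 5.04 × £0.24 = £0.9744 + £1.2096 = £2.18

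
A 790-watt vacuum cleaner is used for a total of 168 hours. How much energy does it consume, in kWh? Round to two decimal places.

Energy = 0.79 kW × 168 h = 132.72 kWh

132.72 kWh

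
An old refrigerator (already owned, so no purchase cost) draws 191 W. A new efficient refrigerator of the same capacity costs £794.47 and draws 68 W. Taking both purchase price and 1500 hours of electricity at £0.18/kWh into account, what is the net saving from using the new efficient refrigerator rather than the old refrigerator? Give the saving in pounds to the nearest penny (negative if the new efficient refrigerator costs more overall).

-£761.26

old refrigerator: £0.00 + (191/1000) kW × 1500 h × £0.18 = £0.00 + £51.57 = £51.57
new efficient refrigerator: £794.47 + (68/1000) kW × 1500 h × £0.18 = £794.47 + £18.36 = £812.83
Saving = £51.57 − £812.83 = −£761.26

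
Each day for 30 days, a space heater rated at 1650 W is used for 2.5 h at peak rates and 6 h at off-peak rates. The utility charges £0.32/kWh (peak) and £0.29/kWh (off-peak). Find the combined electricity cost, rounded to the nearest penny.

Peak energy = 1.65 kW × 2.5 h × 30 = 123.75 kWh
Off-peak energy = 1.65 kW × 6 h × 30 = 297 kWh
Cost = 123.75 × £0.32 + 297 × £0.29 = £39.6 + £86.13 = £125.73

£125.73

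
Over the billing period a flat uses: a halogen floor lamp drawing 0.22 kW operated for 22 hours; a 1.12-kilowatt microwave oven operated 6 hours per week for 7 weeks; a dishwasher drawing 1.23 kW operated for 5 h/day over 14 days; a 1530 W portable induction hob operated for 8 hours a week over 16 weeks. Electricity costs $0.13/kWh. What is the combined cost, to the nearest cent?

$43.40

halogen floor lamp: 0.22 kW × 22 h = 4.84 kWh
microwave oven: Runtime = 6 h/week × 7 weeks = 42 h
microwave oven: 1.12 kW × 42 h = 47.04 kWh
dishwasher: Runtime = 5 h/day × 14 days = 70 h
dishwasher: 1.23 kW × 70 h = 86.1 kWh
portable induction hob: Runtime = 8 h/week × 16 weeks = 128 h
portable induction hob: 1.53 kW × 128 h = 195.84 kWh
Total energy = 333.82 kWh
Cost = 333.82 × $0.13 = $43.40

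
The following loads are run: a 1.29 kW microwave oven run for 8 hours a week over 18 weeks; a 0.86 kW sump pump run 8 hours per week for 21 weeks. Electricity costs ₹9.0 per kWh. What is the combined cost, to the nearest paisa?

₹2972.16

microwave oven: Runtime = 8 h/week × 18 weeks = 144 h
microwave oven: 1.29 kW × 144 h = 185.76 kWh
sump pump: Runtime = 8 h/week × 21 weeks = 168 h
sump pump: 0.86 kW × 168 h = 144.48 kWh
Total energy = 330.24 kWh
Cost = 330.24 × ₹9.0 = ₹2972.16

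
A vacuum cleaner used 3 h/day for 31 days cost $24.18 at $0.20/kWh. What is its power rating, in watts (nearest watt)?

Energy = $24.18 ÷ $0.20/kWh = 120.9 kWh
Runtime = 3 h/day × 31 days = 93 h
Power = 120.9 kWh ÷ 93 h = 1.3 kW = 1300 W

1300 W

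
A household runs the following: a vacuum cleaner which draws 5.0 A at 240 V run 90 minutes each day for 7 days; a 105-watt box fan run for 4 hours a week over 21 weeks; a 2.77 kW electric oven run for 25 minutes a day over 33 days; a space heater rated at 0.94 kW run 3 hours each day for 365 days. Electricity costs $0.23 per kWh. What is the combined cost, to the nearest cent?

$250.43

vacuum cleaner: Power = 5.0 A × 240 V = 1200 W = 1.2 kW
vacuum cleaner: Runtime = 90 min × 7 = 630 min = 10.5 h
vacuum cleaner: 1.2 kW × 10.5 h = 12.6 kWh
box fan: Runtime = 4 h/week × 21 weeks = 84 h
box fan: 0.105 kW × 84 h = 8.82 kWh
electric oven: Runtime = 25 min × 33 = 825 min = 13.75 h
electric oven: 2.77 kW × 13.75 h = 38.0875 kWh
space heater: Runtime = 3 h/day × 365 days = 1095 h
space heater: 0.94 kW × 1095 h = 1029.3 kWh
Total energy = 1088.8075 kWh
Cost = 1088.8075 × $0.23 = $250.43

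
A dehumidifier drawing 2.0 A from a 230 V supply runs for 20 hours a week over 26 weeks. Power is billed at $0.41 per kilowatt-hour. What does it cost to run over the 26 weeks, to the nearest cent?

Power = 2.0 A × 230 V = 460 W = 0.46 kW
Runtime = 20 h/week × 26 weeks = 520 h
Energy = 0.46 kW × 520 h = 239.2 kWh
Cost = 239.2 kWh × $0.41/kWh = $98.07

$98.07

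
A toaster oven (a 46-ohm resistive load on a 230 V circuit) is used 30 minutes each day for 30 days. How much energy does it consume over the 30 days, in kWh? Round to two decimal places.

Power = V²/R = 230²/46 = 1150 W = 1.15 kW
Runtime = 30 min × 30 = 900 min = 15 h
Energy = 1.15 kW × 15 h = 17.25 kWh

17.25 kWh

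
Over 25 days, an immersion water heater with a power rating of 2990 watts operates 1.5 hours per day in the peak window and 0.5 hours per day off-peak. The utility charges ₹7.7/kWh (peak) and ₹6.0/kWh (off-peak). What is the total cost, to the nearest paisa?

₹1087.61

Peak energy = 2.99 kW × 1.5 h × 25 = 112.125 kWh
Off-peak energy = 2.99 kW × 0.5 h × 25 = 37.375 kWh
Cost = 112.125 × ₹7.7 + 37.375 × ₹6.0 = ₹863.3625 + ₹224.25 = ₹1087.61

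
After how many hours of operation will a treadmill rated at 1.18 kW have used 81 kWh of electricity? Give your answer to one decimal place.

68.6 h

Hours = 81 kWh ÷ 1.18 kW = 68.6 h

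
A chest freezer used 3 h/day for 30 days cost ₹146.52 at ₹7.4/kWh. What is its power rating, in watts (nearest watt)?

Energy = ₹146.52 ÷ ₹7.4/kWh = 19.8 kWh
Runtime = 3 h/day × 30 days = 90 h
Power = 19.8 kWh ÷ 90 h = 0.22 kW = 220 W

220 W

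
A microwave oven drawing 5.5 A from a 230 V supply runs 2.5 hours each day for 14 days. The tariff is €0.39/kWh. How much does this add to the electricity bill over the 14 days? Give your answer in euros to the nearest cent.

Power = 5.5 A × 230 V = 1265 W = 1.265 kW
Runtime = 2.5 h/day × 14 days = 35 h
Energy = 1.265 kW × 35 h = 44.275 kWh
Cost = 44.275 kWh × €0.39/kWh = €17.27

€17.27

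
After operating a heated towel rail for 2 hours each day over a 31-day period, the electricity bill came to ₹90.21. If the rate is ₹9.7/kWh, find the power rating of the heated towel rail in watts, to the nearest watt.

150 W

Energy = ₹90.21 ÷ ₹9.7/kWh = 9.3 kWh
Runtime = 2 h/day × 31 days = 62 h
Power = 9.3 kWh ÷ 62 h = 0.15 kW = 150 W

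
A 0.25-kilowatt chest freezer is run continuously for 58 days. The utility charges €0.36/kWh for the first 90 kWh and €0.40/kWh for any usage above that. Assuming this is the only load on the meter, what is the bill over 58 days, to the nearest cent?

Runtime = 24 h × 58 = 1392 h
Energy = 0.25 kW × 1392 h = 348 kWh
Tier 1 (0–90 kWh): 90 × €0.36 = €32.4
Above 90 kWh: 258 × €0.40 = €103.2
Bill = €135.60

€135.60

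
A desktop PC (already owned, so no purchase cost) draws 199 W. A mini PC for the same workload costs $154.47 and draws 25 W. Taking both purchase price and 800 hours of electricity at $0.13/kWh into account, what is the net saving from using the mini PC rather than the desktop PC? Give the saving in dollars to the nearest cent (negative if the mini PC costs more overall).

desktop PC: $0.00 + (199/1000) kW × 800 h × $0.13 = $0.00 + $20.696 = $20.696
mini PC: $154.47 + (25/1000) kW × 800 h × $0.13 = $154.47 + $2.6 = $157.07
Saving = $20.696 − $157.07 = −$136.374 → -$136.37

-$136.37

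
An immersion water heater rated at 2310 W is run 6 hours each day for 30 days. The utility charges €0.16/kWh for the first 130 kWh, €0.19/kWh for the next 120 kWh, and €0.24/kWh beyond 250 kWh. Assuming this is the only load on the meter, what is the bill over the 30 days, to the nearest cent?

€83.39

Runtime = 6 h/day × 30 days = 180 h
Energy = 2.31 kW × 180 h = 415.8 kWh
Tier 1 (0–130 kWh): 130 × €0.16 = €20.8
Tier 2 (130–250 kWh): 120 × €0.19 = €22.8
Above 250 kWh: 165.8 × €0.24 = €39.792
Bill = €83.39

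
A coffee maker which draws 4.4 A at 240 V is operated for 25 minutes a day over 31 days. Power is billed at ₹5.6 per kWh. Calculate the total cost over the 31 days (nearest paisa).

Power = 4.4 A × 240 V = 1056 W = 1.056 kW
Runtime = 25 min × 31 = 775 min = 12.916666… h
Energy = 1.056 kW × 12.916666… h = 13.64 kWh
Cost = 13.64 kWh × ₹5.6/kWh = ₹76.38

₹76.38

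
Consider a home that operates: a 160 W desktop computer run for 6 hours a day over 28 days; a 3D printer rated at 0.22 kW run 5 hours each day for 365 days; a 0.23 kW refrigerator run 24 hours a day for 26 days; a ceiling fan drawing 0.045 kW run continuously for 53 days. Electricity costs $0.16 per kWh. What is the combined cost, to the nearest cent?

desktop computer: Runtime = 6 h/day × 28 days = 168 h
desktop computer: 0.16 kW × 168 h = 26.88 kWh
3D printer: Runtime = 5 h/day × 365 days = 1825 h
3D printer: 0.22 kW × 1825 h = 401.5 kWh
refrigerator: Runtime = 24 h × 26 = 624 h
refrigerator: 0.23 kW × 624 h = 143.52 kWh
ceiling fan: Runtime = 24 h × 53 = 1272 h
ceiling fan: 0.045 kW × 1272 h = 57.24 kWh
Total energy = 629.14 kWh
Cost = 629.14 × $0.16 = $100.66

$100.66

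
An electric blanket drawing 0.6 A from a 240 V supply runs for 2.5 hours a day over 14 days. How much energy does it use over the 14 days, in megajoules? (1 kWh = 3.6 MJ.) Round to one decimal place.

18.1 MJ

Power = 0.6 A × 240 V = 144 W = 0.144 kW
Runtime = 2.5 h/day × 14 days = 35 h
Energy = 0.144 kW × 35 h = 5.04 kWh
= 5.04 × 3.6 MJ = 18.1 MJ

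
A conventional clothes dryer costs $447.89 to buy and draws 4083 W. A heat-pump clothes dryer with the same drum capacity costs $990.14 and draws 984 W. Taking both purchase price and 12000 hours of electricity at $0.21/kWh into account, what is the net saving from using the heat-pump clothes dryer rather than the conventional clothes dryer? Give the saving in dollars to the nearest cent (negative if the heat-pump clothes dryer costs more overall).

$7267.23

conventional clothes dryer: $447.89 + (4083/1000) kW × 12000 h × $0.21 = $447.89 + $10289.16 = $10737.05
heat-pump clothes dryer: $990.14 + (984/1000) kW × 12000 h × $0.21 = $990.14 + $2479.68 = $3469.82
Saving = $10737.05 − $3469.82 = $7267.23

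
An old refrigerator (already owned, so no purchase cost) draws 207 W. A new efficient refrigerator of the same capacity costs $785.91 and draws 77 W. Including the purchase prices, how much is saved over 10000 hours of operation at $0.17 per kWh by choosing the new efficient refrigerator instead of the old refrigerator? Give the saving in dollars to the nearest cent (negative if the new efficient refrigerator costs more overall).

old refrigerator: $0.00 + (207/1000) kW × 10000 h × $0.17 = $0.00 + $351.9 = $351.9
new efficient refrigerator: $785.91 + (77/1000) kW × 10000 h × $0.17 = $785.91 + $130.9 = $916.81
Saving = $351.9 − $916.81 = −$564.91

-$564.91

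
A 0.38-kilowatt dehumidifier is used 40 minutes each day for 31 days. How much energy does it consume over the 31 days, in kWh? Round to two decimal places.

7.85 kWh

Runtime = 40 min × 31 = 1240 min = 20.666666… h
Energy = 0.38 kW × 20.666666… h = 7.853333… kWh ≈ 7.85 kWh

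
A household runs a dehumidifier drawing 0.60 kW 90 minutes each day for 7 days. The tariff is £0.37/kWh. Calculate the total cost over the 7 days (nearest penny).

Runtime = 90 min × 7 = 630 min = 10.5 h
Energy = 0.6 kW × 10.5 h = 6.3 kWh
Cost = 6.3 kWh × £0.37/kWh = £2.33

£2.33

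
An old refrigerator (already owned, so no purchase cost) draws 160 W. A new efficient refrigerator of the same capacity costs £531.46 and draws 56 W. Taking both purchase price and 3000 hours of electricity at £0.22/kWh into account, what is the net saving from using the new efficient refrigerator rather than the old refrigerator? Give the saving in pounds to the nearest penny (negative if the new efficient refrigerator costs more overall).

old refrigerator: £0.00 + (160/1000) kW × 3000 h × £0.22 = £0.00 + £105.6 = £105.6
new efficient refrigerator: £531.46 + (56/1000) kW × 3000 h × £0.22 = £531.46 + £36.96 = £568.42
Saving = £105.6 − £568.42 = −£462.82

-£462.82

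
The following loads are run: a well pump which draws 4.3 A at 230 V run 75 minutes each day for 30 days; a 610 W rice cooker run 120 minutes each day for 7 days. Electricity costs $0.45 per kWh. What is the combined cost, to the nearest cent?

$20.53

well pump: Power = 4.3 A × 230 V = 989 W = 0.989 kW
well pump: Runtime = 75 min × 30 = 2250 min = 37.5 h
well pump: 0.989 kW × 37.5 h = 37.0875 kWh
rice cooker: Runtime = 120 min × 7 = 840 min = 14 h
rice cooker: 0.61 kW × 14 h = 8.54 kWh
Total energy = 45.6275 kWh
Cost = 45.6275 × $0.45 = $20.53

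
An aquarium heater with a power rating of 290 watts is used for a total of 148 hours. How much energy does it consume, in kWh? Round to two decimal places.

Energy = 0.29 kW × 148 h = 42.92 kWh

42.92 kWh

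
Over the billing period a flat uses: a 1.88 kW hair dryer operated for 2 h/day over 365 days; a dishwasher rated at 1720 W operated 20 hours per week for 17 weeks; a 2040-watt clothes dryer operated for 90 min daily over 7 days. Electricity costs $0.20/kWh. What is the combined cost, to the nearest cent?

$395.72

hair dryer: Runtime = 2 h/day × 365 days = 730 h
hair dryer: 1.88 kW × 730 h = 1372.4 kWh
dishwasher: Runtime = 20 h/week × 17 weeks = 340 h
dishwasher: 1.72 kW × 340 h = 584.8 kWh
clothes dryer: Runtime = 90 min × 7 = 630 min = 10.5 h
clothes dryer: 2.04 kW × 10.5 h = 21.42 kWh
Total energy = 1978.62 kWh
Cost = 1978.62 × $0.20 = $395.72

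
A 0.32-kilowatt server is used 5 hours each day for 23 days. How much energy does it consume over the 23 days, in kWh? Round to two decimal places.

36.80 kWh

Runtime = 5 h/day × 23 days = 115 h
Energy = 0.32 kW × 115 h = 36.8 kWh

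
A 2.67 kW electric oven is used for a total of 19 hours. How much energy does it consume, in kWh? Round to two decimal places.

50.73 kWh

Energy = 2.67 kW × 19 h = 50.73 kWh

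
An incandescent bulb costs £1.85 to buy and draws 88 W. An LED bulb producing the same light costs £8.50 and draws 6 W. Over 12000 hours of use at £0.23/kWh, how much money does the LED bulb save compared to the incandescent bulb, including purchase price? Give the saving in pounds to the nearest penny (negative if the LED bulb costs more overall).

£219.67

incandescent bulb: £1.85 + (88/1000) kW × 12000 h × £0.23 = £1.85 + £242.88 = £244.73
LED bulb: £8.50 + (6/1000) kW × 12000 h × £0.23 = £8.50 + £16.56 = £25.06
Saving = £244.73 − £25.06 = £219.67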